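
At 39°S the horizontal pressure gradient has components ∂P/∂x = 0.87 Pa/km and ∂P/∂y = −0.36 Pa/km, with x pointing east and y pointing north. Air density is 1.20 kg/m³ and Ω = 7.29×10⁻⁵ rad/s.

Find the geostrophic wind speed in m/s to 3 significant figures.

Coriolis parameter at 39°S:
f = 2Ω sin φ = 2 × 7.29×10⁻⁵ × sin 39° = 9.18×10⁻⁵ s⁻¹
In the Southern Hemisphere f is negative: f = −9.18×10⁻⁵ s⁻¹.
Component geostrophic relations (x east, y north):
u_g = −(1/(fρ)) ∂P/∂y,  v_g = (1/(fρ)) ∂P/∂x
u_g = −(−0.36×10⁻³)/(−9.18×10⁻⁵ × 1.20) = −3.27 m/s;  v_g = (0.87×10⁻³)/(−9.18×10⁻⁵ × 1.20) = −7.90 m/s
|V_g| = √(u_g² + v_g²) = 8.55 m/s

8.55 m/s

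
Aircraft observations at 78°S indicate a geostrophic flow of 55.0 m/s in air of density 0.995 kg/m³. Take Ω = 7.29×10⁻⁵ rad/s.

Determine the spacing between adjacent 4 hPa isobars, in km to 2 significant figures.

51 km

Coriolis parameter at 78°S:
f = 2Ω sin φ = 2 × 7.29×10⁻⁵ × sin 78° = 1.43×10⁻⁴ s⁻¹
Geostrophic balance rearranged: |∂P/∂n| = f ρ V_g
|∂P/∂n| = 1.43×10⁻⁴ × 0.995 × 55.0 = 7.80×10⁻³ Pa/m
Isobar spacing: Δn = ΔP/|∂P/∂n| = 400 Pa / 7.80×10⁻³ Pa/m = 51252 m ≈ 51 km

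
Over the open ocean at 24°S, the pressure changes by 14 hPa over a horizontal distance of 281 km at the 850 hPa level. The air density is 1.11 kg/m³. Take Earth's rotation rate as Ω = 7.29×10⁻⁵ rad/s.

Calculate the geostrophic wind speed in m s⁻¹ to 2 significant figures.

Coriolis parameter at 24°S:
f = 2Ω sin φ = 2 × 7.29×10⁻⁵ × sin 24° = 5.93×10⁻⁵ s⁻¹
Pressure gradient: |∂P/∂n| = 1400 Pa / 281000 m = 4.98×10⁻³ Pa/m
Geostrophic balance (pressure-gradient force = Coriolis force):
V_g = (1/(fρ)) |∂P/∂n| = 4.98×10⁻³ / (5.93×10⁻⁵ × 1.11) = 75.7 m/s

76 m s⁻¹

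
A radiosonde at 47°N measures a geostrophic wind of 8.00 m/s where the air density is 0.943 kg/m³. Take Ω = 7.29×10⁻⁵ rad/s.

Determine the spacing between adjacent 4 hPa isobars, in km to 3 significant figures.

Coriolis parameter at 47°N:
f = 2Ω sin φ = 2 × 7.29×10⁻⁵ × sin 47° = 1.07×10⁻⁴ s⁻¹
Geostrophic balance rearranged: |∂P/∂n| = f ρ V_g
|∂P/∂n| = 1.07×10⁻⁴ × 0.943 × 8.00 = 8.04×10⁻⁴ Pa/m
Isobar spacing: Δn = ΔP/|∂P/∂n| = 400 Pa / 8.04×10⁻⁴ Pa/m = 497248 m ≈ 497 km

497 km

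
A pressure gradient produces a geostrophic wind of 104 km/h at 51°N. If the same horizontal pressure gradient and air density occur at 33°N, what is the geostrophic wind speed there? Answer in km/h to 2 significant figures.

150 km/h

With the same pressure gradient and density, V_g ∝ 1/f ∝ 1/sin φ.
V₂ = V₁ · sin φ₁ / sin φ₂ = 104 × sin 51° / sin 33°
V₂ = 104 × 0.7771/0.5446 = 150 km/h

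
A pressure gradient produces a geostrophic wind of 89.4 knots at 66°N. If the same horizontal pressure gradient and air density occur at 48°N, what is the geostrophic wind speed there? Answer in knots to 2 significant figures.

With the same pressure gradient and density, V_g ∝ 1/f ∝ 1/sin φ.
V₂ = V₁ · sin φ₁ / sin φ₂ = 89.4 × sin 66° / sin 48°
V₂ = 89.4 × 0.9135/0.7431 = 110 knots

110 knots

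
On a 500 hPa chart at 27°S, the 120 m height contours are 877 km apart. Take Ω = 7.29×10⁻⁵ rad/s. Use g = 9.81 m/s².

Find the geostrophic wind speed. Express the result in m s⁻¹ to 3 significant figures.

Coriolis parameter at 27°S:
f = 2Ω sin φ = 2 × 7.29×10⁻⁵ × sin 27° = 6.62×10⁻⁵ s⁻¹
Height gradient: |∂Z/∂n| = 120 m / 877000 m = 1.37×10⁻⁴
On a pressure surface, geostrophic balance gives V_g = (g/f)|∂Z/∂n|:
V_g = 9.81 × 1.37×10⁻⁴ / 6.62×10⁻⁵ = 20.3 m/s

20.3 m s⁻¹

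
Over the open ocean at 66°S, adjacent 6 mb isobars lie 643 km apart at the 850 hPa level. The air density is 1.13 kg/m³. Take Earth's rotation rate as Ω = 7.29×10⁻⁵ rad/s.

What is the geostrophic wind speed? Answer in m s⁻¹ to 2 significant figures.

6.2 m s⁻¹

Coriolis parameter at 66°S:
f = 2Ω sin φ = 2 × 7.29×10⁻⁵ × sin 66° = 1.33×10⁻⁴ s⁻¹
Pressure gradient: |∂P/∂n| = 600 Pa / 643000 m = 9.33×10⁻⁴ Pa/m
Geostrophic balance (pressure-gradient force = Coriolis force):
V_g = (1/(fρ)) |∂P/∂n| = 9.33×10⁻⁴ / (1.33×10⁻⁴ × 1.13) = 6.20 m/s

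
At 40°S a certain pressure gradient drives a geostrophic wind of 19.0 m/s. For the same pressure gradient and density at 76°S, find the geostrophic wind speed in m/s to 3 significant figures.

12.6 m/s

With the same pressure gradient and density, V_g ∝ 1/f ∝ 1/sin φ.
V₂ = V₁ · sin φ₁ / sin φ₂ = 19.0 × sin 40° / sin 76°
V₂ = 19.0 × 0.6428/0.9703 = 12.6 m/s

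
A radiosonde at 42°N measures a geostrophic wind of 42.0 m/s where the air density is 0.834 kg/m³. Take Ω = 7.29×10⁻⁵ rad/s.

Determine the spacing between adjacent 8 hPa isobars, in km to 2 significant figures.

230 km

Coriolis parameter at 42°N:
f = 2Ω sin φ = 2 × 7.29×10⁻⁵ × sin 42° = 9.76×10⁻⁵ s⁻¹
Geostrophic balance rearranged: |∂P/∂n| = f ρ V_g
|∂P/∂n| = 9.76×10⁻⁵ × 0.834 × 42.0 = 3.42×10⁻³ Pa/m
Isobar spacing: Δn = ΔP/|∂P/∂n| = 800 Pa / 3.42×10⁻³ Pa/m = 234103 m ≈ 230 km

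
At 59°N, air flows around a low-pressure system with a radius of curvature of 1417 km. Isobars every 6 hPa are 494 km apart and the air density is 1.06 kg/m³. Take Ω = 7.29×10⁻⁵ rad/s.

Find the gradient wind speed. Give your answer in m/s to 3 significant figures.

Coriolis parameter at 59°N:
f = 2Ω sin φ = 2 × 7.29×10⁻⁵ × sin 59° = 1.25×10⁻⁴ s⁻¹
Pressure gradient: |∂P/∂n| = 600 Pa / 494000 m = 1.21×10⁻³ Pa/m
Geostrophic speed: V_g = |∂P/∂n|/(fρ) = 1.21×10⁻³/(1.25×10⁻⁴ × 1.06) = 9.17 m/s
Around a low, centrifugal force acts outward with Coriolis, so pressure-gradient force balances both:
(1/ρ)|∂P/∂n| = fV + V²/R  →  V² + fR·V − fR·V_g = 0
With fR = 1.25×10⁻⁴ × 1417×10³ m = 177 m/s:
V = [−fR + √((fR)² + 4 fR V_g)]/2 = [−177 + √(177² + 4×177×9.17)]/2 = 8.74 m/s
Subgeostrophic (V < V_g = 9.17 m/s), as expected around a low.

8.74 m/s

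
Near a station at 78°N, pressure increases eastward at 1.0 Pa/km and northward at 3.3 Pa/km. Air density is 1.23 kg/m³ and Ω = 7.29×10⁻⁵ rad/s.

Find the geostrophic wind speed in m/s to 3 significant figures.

19.7 m/s

Coriolis parameter at 78°N:
f = 2Ω sin φ = 2 × 7.29×10⁻⁵ × sin 78° = 1.43×10⁻⁴ s⁻¹
Component geostrophic relations (x east, y north):
u_g = −(1/(fρ)) ∂P/∂y,  v_g = (1/(fρ)) ∂P/∂x
u_g = −(3.3×10⁻³)/(1.43×10⁻⁴ × 1.23) = −18.8 m/s;  v_g = (1.0×10⁻³)/(1.43×10⁻⁴ × 1.23) = 5.70 m/s
|V_g| = √(u_g² + v_g²) = 19.7 m/s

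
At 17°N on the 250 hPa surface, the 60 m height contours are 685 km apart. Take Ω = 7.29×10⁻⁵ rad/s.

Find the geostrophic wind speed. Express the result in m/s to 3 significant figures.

Coriolis parameter at 17°N:
f = 2Ω sin φ = 2 × 7.29×10⁻⁵ × sin 17° = 4.26×10⁻⁵ s⁻¹
Height gradient: |∂Z/∂n| = 60 m / 685000 m = 8.76×10⁻⁵
On a pressure surface, geostrophic balance gives V_g = (g/f)|∂Z/∂n|:
V_g = 9.81 × 8.76×10⁻⁵ / 4.26×10⁻⁵ = 20.2 m/s

20.2 m/s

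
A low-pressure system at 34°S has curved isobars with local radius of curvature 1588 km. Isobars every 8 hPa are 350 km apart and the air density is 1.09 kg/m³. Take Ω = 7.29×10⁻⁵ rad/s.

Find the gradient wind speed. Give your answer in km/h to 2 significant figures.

79 km/h

Coriolis parameter at 34°S:
f = 2Ω sin φ = 2 × 7.29×10⁻⁵ × sin 34° = 8.15×10⁻⁵ s⁻¹
Pressure gradient: |∂P/∂n| = 800 Pa / 350000 m = 2.29×10⁻³ Pa/m
Geostrophic speed: V_g = |∂P/∂n|/(fρ) = 2.29×10⁻³/(8.15×10⁻⁵ × 1.09) = 25.7 m/s
Around a low, centrifugal force acts outward with Coriolis, so pressure-gradient force balances both:
(1/ρ)|∂P/∂n| = fV + V²/R  →  V² + fR·V − fR·V_g = 0
With fR = 8.15×10⁻⁵ × 1588×10³ m = 129 m/s:
V = [−fR + √((fR)² + 4 fR V_g)]/2 = [−129 + √(129² + 4×129×25.7)]/2 = 22 m/s
Subgeostrophic (V < V_g = 25.7 m/s), as expected around a low.
Converting: 22 m/s × 3.6 = 79 km/h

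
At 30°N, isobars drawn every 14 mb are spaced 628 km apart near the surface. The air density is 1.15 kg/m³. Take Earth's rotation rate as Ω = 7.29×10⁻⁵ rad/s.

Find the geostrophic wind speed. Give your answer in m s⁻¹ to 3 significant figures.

Coriolis parameter at 30°N:
f = 2Ω sin φ = 2 × 7.29×10⁻⁵ × sin 30° = 7.29×10⁻⁵ s⁻¹
Pressure gradient: |∂P/∂n| = 1400 Pa / 628000 m = 2.23×10⁻³ Pa/m
Geostrophic balance (pressure-gradient force = Coriolis force):
V_g = (1/(fρ)) |∂P/∂n| = 2.23×10⁻³ / (7.29×10⁻⁵ × 1.15) = 26.6 m/s

26.6 m s⁻¹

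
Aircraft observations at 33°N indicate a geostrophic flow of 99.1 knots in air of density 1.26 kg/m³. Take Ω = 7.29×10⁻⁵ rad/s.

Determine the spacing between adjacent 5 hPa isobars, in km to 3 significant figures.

98.0 km

Coriolis parameter at 33°N:
f = 2Ω sin φ = 2 × 7.29×10⁻⁵ × sin 33° = 7.94×10⁻⁵ s⁻¹
Wind speed in SI: 99.1 knots = 51.0 m/s
Geostrophic balance rearranged: |∂P/∂n| = f ρ V_g
|∂P/∂n| = 7.94×10⁻⁵ × 1.26 × 51.0 = 5.10×10⁻³ Pa/m
Isobar spacing: Δn = ΔP/|∂P/∂n| = 500 Pa / 5.10×10⁻³ Pa/m = 98022 m ≈ 98.0 km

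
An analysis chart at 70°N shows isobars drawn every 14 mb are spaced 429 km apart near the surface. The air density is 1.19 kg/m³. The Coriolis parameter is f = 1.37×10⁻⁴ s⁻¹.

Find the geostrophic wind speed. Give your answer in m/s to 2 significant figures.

Pressure gradient: |∂P/∂n| = 1400 Pa / 429000 m = 3.26×10⁻³ Pa/m
Geostrophic balance (pressure-gradient force = Coriolis force):
V_g = (1/(fρ)) |∂P/∂n| = 3.26×10⁻³ / (1.37×10⁻⁴ × 1.19) = 20.0 m/s

20 m/s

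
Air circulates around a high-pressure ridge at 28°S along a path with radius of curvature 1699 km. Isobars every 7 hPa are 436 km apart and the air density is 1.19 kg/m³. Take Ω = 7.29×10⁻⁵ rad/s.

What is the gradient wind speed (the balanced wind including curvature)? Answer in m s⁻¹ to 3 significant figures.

Coriolis parameter at 28°S:
f = 2Ω sin φ = 2 × 7.29×10⁻⁵ × sin 28° = 6.84×10⁻⁵ s⁻¹
Pressure gradient: |∂P/∂n| = 700 Pa / 436000 m = 1.61×10⁻³ Pa/m
Geostrophic speed: V_g = |∂P/∂n|/(fρ) = 1.61×10⁻³/(6.84×10⁻⁵ × 1.19) = 19.7 m/s
Around a high, pressure-gradient force acts outward with centrifugal, so Coriolis balances both:
fV = (1/ρ)|∂P/∂n| + V²/R  →  V² − fR·V + fR·V_g = 0
With fR = 6.84×10⁻⁵ × 1699×10³ m = 116 m/s:
V = [fR − √((fR)² − 4 fR V_g)]/2 = [116 − √(116² − 4×116×19.7)]/2 = 25.1 m/s
Supergeostrophic (V > V_g = 19.7 m/s), as expected around a high.

25.1 m s⁻¹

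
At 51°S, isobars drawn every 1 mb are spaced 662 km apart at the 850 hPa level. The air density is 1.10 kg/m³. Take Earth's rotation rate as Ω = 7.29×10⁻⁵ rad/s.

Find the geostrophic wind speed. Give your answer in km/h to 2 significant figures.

Coriolis parameter at 51°S:
f = 2Ω sin φ = 2 × 7.29×10⁻⁵ × sin 51° = 1.13×10⁻⁴ s⁻¹
Pressure gradient: |∂P/∂n| = 100 Pa / 662000 m = 1.51×10⁻⁴ Pa/m
Geostrophic balance (pressure-gradient force = Coriolis force):
V_g = (1/(fρ)) |∂P/∂n| = 1.51×10⁻⁴ / (1.13×10⁻⁴ × 1.10) = 1.21 m/s
Converting: 1.21 m/s × 3.6 = 4.4 km/h

4.4 km/h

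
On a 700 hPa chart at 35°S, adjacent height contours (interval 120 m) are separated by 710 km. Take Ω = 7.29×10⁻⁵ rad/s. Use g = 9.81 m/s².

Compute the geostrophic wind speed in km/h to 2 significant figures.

Coriolis parameter at 35°S:
f = 2Ω sin φ = 2 × 7.29×10⁻⁵ × sin 35° = 8.36×10⁻⁵ s⁻¹
Height gradient: |∂Z/∂n| = 120 m / 710000 m = 1.69×10⁻⁴
On a pressure surface, geostrophic balance gives V_g = (g/f)|∂Z/∂n|:
V_g = 9.81 × 1.69×10⁻⁴ / 8.36×10⁻⁵ = 19.8 m/s
Converting: 19.8 m/s × 3.6 = 71 km/h

71 km/h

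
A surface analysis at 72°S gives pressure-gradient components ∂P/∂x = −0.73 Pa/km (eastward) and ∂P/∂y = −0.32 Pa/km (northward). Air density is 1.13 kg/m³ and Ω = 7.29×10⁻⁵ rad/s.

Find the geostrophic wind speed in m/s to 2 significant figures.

Coriolis parameter at 72°S:
f = 2Ω sin φ = 2 × 7.29×10⁻⁵ × sin 72° = 1.39×10⁻⁴ s⁻¹
In the Southern Hemisphere f is negative: f = −1.39×10⁻⁴ s⁻¹.
Component geostrophic relations (x east, y north):
u_g = −(1/(fρ)) ∂P/∂y,  v_g = (1/(fρ)) ∂P/∂x
u_g = −(−0.32×10⁻³)/(−1.39×10⁻⁴ × 1.13) = −2.04 m/s;  v_g = (−0.73×10⁻³)/(−1.39×10⁻⁴ × 1.13) = 4.66 m/s
|V_g| = √(u_g² + v_g²) = 5.09 m/s

5.1 m/s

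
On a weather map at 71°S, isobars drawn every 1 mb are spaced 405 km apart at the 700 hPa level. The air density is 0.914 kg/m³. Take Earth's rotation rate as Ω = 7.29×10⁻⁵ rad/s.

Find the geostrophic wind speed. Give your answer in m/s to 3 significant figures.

1.96 m/s

Coriolis parameter at 71°S:
f = 2Ω sin φ = 2 × 7.29×10⁻⁵ × sin 71° = 1.38×10⁻⁴ s⁻¹
Pressure gradient: |∂P/∂n| = 100 Pa / 405000 m = 2.47×10⁻⁴ Pa/m
Geostrophic balance (pressure-gradient force = Coriolis force):
V_g = (1/(fρ)) |∂P/∂n| = 2.47×10⁻⁴ / (1.38×10⁻⁴ × 0.914) = 1.96 m/s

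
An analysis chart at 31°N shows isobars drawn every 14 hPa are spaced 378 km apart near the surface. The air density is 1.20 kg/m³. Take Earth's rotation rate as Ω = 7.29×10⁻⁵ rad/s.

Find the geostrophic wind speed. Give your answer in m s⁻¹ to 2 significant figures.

Coriolis parameter at 31°N:
f = 2Ω sin φ = 2 × 7.29×10⁻⁵ × sin 31° = 7.51×10⁻⁵ s⁻¹
Pressure gradient: |∂P/∂n| = 1400 Pa / 378000 m = 3.70×10⁻³ Pa/m
Geostrophic balance (pressure-gradient force = Coriolis force):
V_g = (1/(fρ)) |∂P/∂n| = 3.70×10⁻³ / (7.51×10⁻⁵ × 1.20) = 41.1 m/s

41 m s⁻¹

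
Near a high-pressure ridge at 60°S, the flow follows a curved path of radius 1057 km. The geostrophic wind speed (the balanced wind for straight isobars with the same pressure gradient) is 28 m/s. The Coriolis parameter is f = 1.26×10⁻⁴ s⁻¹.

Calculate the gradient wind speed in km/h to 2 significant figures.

Around a high, pressure-gradient force acts outward with centrifugal, so Coriolis balances both:
fV = (1/ρ)|∂P/∂n| + V²/R  →  V² − fR·V + fR·V_g = 0
With fR = 1.26×10⁻⁴ × 1057×10³ m = 133 m/s:
V = [fR − √((fR)² − 4 fR V_g)]/2 = [133 − √(133² − 4×133×28)]/2 = 40 m/s
Supergeostrophic (V > V_g = 28 m/s), as expected around a high.
Converting: 40 m/s × 3.6 = 140 km/h

140 km/h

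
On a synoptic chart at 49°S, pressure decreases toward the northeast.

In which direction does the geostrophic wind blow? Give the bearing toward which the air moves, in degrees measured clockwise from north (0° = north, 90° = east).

315°

The pressure-gradient force points toward the northeast (bearing 045°).
Geostrophic balance: in the Southern Hemisphere the Coriolis force deflects motion to the left, so the geostrophic wind blows 90° to the left of the pressure-gradient force (low pressure on the right).
Rotating 045° by 90° counterclockwise gives 315° — the wind blows toward the northwest.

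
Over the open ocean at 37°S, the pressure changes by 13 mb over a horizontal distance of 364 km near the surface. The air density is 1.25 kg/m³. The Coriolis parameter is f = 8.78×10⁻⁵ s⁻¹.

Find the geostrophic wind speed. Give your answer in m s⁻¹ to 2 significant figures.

Pressure gradient: |∂P/∂n| = 1300 Pa / 364000 m = 3.57×10⁻³ Pa/m
Geostrophic balance (pressure-gradient force = Coriolis force):
V_g = (1/(fρ)) |∂P/∂n| = 3.57×10⁻³ / (8.78×10⁻⁵ × 1.25) = 32.5 m/s

33 m s⁻¹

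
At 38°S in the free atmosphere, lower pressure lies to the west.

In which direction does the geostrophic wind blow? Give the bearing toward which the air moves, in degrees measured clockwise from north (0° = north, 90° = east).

180°

The pressure-gradient force points toward the west (bearing 270°).
Geostrophic balance: in the Southern Hemisphere the Coriolis force deflects motion to the left, so the geostrophic wind blows 90° to the left of the pressure-gradient force (low pressure on the right).
Rotating 270° by 90° counterclockwise gives 180° — the wind blows toward the south.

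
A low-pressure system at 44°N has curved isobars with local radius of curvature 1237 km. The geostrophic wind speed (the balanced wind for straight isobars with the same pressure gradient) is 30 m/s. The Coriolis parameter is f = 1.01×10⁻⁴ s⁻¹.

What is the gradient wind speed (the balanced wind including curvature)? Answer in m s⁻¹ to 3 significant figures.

Around a low, centrifugal force acts outward with Coriolis, so pressure-gradient force balances both:
(1/ρ)|∂P/∂n| = fV + V²/R  →  V² + fR·V − fR·V_g = 0
With fR = 1.01×10⁻⁴ × 1237×10³ m = 125 m/s:
V = [−fR + √((fR)² + 4 fR V_g)]/2 = [−125 + √(125² + 4×125×30)]/2 = 25 m/s
Subgeostrophic (V < V_g = 30 m/s), as expected around a low.

25.0 m s⁻¹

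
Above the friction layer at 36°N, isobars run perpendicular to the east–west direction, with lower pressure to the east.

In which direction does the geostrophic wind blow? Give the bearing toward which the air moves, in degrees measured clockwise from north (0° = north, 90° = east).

The pressure-gradient force points toward the east (bearing 090°).
Geostrophic balance: in the Northern Hemisphere the Coriolis force deflects motion to the right, so the geostrophic wind blows 90° to the right of the pressure-gradient force (low pressure on the left).
Rotating 090° by 90° clockwise gives 180° — the wind blows toward the south.

180°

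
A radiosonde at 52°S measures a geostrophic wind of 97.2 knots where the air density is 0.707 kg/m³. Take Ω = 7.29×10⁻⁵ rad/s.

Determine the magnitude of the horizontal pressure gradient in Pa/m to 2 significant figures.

Coriolis parameter at 52°S:
f = 2Ω sin φ = 2 × 7.29×10⁻⁵ × sin 52° = 1.15×10⁻⁴ s⁻¹
Wind speed in SI: 97.2 knots = 50.0 m/s
Geostrophic balance rearranged: |∂P/∂n| = f ρ V_g
|∂P/∂n| = 1.15×10⁻⁴ × 0.707 × 50.0 = 4.06×10⁻³ Pa/m

4.1×10⁻³ Pa/m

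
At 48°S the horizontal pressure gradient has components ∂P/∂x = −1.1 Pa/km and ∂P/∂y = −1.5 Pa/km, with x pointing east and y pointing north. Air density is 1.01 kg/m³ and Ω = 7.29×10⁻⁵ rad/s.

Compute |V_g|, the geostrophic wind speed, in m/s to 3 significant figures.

17.0 m/s

Coriolis parameter at 48°S:
f = 2Ω sin φ = 2 × 7.29×10⁻⁵ × sin 48° = 1.08×10⁻⁴ s⁻¹
In the Southern Hemisphere f is negative: f = −1.08×10⁻⁴ s⁻¹.
Component geostrophic relations (x east, y north):
u_g = −(1/(fρ)) ∂P/∂y,  v_g = (1/(fρ)) ∂P/∂x
u_g = −(−1.5×10⁻³)/(−1.08×10⁻⁴ × 1.01) = −13.7 m/s;  v_g = (−1.1×10⁻³)/(−1.08×10⁻⁴ × 1.01) = 10.1 m/s
|V_g| = √(u_g² + v_g²) = 17.0 m/s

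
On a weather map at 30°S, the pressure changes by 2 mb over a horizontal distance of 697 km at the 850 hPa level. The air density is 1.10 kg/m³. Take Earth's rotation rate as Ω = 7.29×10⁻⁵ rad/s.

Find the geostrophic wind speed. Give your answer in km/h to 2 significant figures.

13 km/h

Coriolis parameter at 30°S:
f = 2Ω sin φ = 2 × 7.29×10⁻⁵ × sin 30° = 7.29×10⁻⁵ s⁻¹
Pressure gradient: |∂P/∂n| = 200 Pa / 697000 m = 2.87×10⁻⁴ Pa/m
Geostrophic balance (pressure-gradient force = Coriolis force):
V_g = (1/(fρ)) |∂P/∂n| = 2.87×10⁻⁴ / (7.29×10⁻⁵ × 1.10) = 3.58 m/s
Converting: 3.58 m/s × 3.6 = 13 km/h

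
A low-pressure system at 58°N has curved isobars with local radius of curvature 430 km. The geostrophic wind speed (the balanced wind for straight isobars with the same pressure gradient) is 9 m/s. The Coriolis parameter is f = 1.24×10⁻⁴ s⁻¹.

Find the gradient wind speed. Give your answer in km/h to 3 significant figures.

28.2 km/h

Around a low, centrifugal force acts outward with Coriolis, so pressure-gradient force balances both:
(1/ρ)|∂P/∂n| = fV + V²/R  →  V² + fR·V − fR·V_g = 0
With fR = 1.24×10⁻⁴ × 430×10³ m = 53.3 m/s:
V = [−fR + √((fR)² + 4 fR V_g)]/2 = [−53.3 + √(53.3² + 4×53.3×9)]/2 = 7.85 m/s
Subgeostrophic (V < V_g = 9 m/s), as expected around a low.
Converting: 7.85 m/s × 3.6 = 28.2 km/h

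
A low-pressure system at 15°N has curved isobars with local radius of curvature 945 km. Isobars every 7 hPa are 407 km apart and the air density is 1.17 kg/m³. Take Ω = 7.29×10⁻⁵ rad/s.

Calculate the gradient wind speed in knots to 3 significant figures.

45.7 knots

Coriolis parameter at 15°N:
f = 2Ω sin φ = 2 × 7.29×10⁻⁵ × sin 15° = 3.77×10⁻⁵ s⁻¹
Pressure gradient: |∂P/∂n| = 700 Pa / 407000 m = 1.72×10⁻³ Pa/m
Geostrophic speed: V_g = |∂P/∂n|/(fρ) = 1.72×10⁻³/(3.77×10⁻⁵ × 1.17) = 39.0 m/s
Around a low, centrifugal force acts outward with Coriolis, so pressure-gradient force balances both:
(1/ρ)|∂P/∂n| = fV + V²/R  →  V² + fR·V − fR·V_g = 0
With fR = 3.77×10⁻⁵ × 945×10³ m = 35.7 m/s:
V = [−fR + √((fR)² + 4 fR V_g)]/2 = [−35.7 + √(35.7² + 4×35.7×39)]/2 = 23.5 m/s
Subgeostrophic (V < V_g = 39 m/s), as expected around a low.
Converting: 23.5 m/s × 1.944 = 45.7 knots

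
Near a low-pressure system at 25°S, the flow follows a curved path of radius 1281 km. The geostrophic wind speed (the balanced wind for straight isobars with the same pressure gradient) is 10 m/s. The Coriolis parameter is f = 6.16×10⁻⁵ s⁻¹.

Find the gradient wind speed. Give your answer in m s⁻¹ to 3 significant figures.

8.98 m s⁻¹

Around a low, centrifugal force acts outward with Coriolis, so pressure-gradient force balances both:
(1/ρ)|∂P/∂n| = fV + V²/R  →  V² + fR·V − fR·V_g = 0
With fR = 6.16×10⁻⁵ × 1281×10³ m = 78.9 m/s:
V = [−fR + √((fR)² + 4 fR V_g)]/2 = [−78.9 + √(78.9² + 4×78.9×10)]/2 = 8.98 m/s
Subgeostrophic (V < V_g = 10 m/s), as expected around a low.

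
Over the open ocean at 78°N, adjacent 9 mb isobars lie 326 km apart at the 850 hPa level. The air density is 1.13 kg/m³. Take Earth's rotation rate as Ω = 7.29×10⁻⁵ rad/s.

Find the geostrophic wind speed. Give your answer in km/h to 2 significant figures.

62 km/h

Coriolis parameter at 78°N:
f = 2Ω sin φ = 2 × 7.29×10⁻⁵ × sin 78° = 1.43×10⁻⁴ s⁻¹
Pressure gradient: |∂P/∂n| = 900 Pa / 326000 m = 2.76×10⁻³ Pa/m
Geostrophic balance (pressure-gradient force = Coriolis force):
V_g = (1/(fρ)) |∂P/∂n| = 2.76×10⁻³ / (1.43×10⁻⁴ × 1.13) = 17.1 m/s
Converting: 17.1 m/s × 3.6 = 62 km/h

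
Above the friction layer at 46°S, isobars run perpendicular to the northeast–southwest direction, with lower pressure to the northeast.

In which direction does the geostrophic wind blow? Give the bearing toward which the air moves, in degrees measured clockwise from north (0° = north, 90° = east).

315°

The pressure-gradient force points toward the northeast (bearing 045°).
Geostrophic balance: in the Southern Hemisphere the Coriolis force deflects motion to the left, so the geostrophic wind blows 90° to the left of the pressure-gradient force (low pressure on the right).
Rotating 045° by 90° counterclockwise gives 315° — the wind blows toward the northwest.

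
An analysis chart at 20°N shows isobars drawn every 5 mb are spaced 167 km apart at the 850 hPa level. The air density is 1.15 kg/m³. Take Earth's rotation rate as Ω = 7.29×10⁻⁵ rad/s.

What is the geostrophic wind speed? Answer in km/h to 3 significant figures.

188 km/h

Coriolis parameter at 20°N:
f = 2Ω sin φ = 2 × 7.29×10⁻⁵ × sin 20° = 4.99×10⁻⁵ s⁻¹
Pressure gradient: |∂P/∂n| = 500 Pa / 167000 m = 2.99×10⁻³ Pa/m
Geostrophic balance (pressure-gradient force = Coriolis force):
V_g = (1/(fρ)) |∂P/∂n| = 2.99×10⁻³ / (4.99×10⁻⁵ × 1.15) = 52.2 m/s
Converting: 52.2 m/s × 3.6 = 188 km/h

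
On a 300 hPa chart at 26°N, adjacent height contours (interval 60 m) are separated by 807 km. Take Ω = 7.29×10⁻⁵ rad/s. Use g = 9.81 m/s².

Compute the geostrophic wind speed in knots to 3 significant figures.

Coriolis parameter at 26°N:
f = 2Ω sin φ = 2 × 7.29×10⁻⁵ × sin 26° = 6.39×10⁻⁵ s⁻¹
Height gradient: |∂Z/∂n| = 60 m / 807000 m = 7.43×10⁻⁵
On a pressure surface, geostrophic balance gives V_g = (g/f)|∂Z/∂n|:
V_g = 9.81 × 7.43×10⁻⁵ / 6.39×10⁻⁵ = 11.4 m/s
Converting: 11.4 m/s × 1.944 = 22.2 knots

22.2 knots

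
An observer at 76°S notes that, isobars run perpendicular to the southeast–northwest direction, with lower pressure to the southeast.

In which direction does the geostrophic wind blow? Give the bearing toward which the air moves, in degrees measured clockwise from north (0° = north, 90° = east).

045°

The pressure-gradient force points toward the southeast (bearing 135°).
Geostrophic balance: in the Southern Hemisphere the Coriolis force deflects motion to the left, so the geostrophic wind blows 90° to the left of the pressure-gradient force (low pressure on the right).
Rotating 135° by 90° counterclockwise gives 045° — the wind blows toward the northeast.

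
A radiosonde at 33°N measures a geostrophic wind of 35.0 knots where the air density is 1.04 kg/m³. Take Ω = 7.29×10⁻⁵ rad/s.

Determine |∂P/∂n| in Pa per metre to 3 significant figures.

1.49×10⁻³ Pa/m

Coriolis parameter at 33°N:
f = 2Ω sin φ = 2 × 7.29×10⁻⁵ × sin 33° = 7.94×10⁻⁵ s⁻¹
Wind speed in SI: 35.0 knots = 18.0 m/s
Geostrophic balance rearranged: |∂P/∂n| = f ρ V_g
|∂P/∂n| = 7.94×10⁻⁵ × 1.04 × 18.0 = 1.49×10⁻³ Pa/m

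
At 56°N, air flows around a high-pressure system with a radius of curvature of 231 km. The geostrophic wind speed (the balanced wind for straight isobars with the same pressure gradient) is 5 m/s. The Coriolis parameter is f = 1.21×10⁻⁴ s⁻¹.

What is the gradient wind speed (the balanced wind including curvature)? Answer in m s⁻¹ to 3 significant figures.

Around a high, pressure-gradient force acts outward with centrifugal, so Coriolis balances both:
fV = (1/ρ)|∂P/∂n| + V²/R  →  V² − fR·V + fR·V_g = 0
With fR = 1.21×10⁻⁴ × 231×10³ m = 28.0 m/s:
V = [fR − √((fR)² − 4 fR V_g)]/2 = [28.0 − √(28.0² − 4×28.0×5)]/2 = 6.52 m/s
Supergeostrophic (V > V_g = 5 m/s), as expected around a high.

6.52 m s⁻¹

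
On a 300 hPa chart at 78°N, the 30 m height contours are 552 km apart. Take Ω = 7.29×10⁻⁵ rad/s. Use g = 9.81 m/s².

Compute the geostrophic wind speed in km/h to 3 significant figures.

Coriolis parameter at 78°N:
f = 2Ω sin φ = 2 × 7.29×10⁻⁵ × sin 78° = 1.43×10⁻⁴ s⁻¹
Height gradient: |∂Z/∂n| = 30 m / 552000 m = 5.43×10⁻⁵
On a pressure surface, geostrophic balance gives V_g = (g/f)|∂Z/∂n|:
V_g = 9.81 × 5.43×10⁻⁵ / 1.43×10⁻⁴ = 3.74 m/s
Converting: 3.74 m/s × 3.6 = 13.5 km/h

13.5 km/h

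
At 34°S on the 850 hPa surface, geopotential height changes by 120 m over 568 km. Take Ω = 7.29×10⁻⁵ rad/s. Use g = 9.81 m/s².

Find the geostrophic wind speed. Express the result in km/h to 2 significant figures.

Coriolis parameter at 34°S:
f = 2Ω sin φ = 2 × 7.29×10⁻⁵ × sin 34° = 8.15×10⁻⁵ s⁻¹
Height gradient: |∂Z/∂n| = 120 m / 568000 m = 2.11×10⁻⁴
On a pressure surface, geostrophic balance gives V_g = (g/f)|∂Z/∂n|:
V_g = 9.81 × 2.11×10⁻⁴ / 8.15×10⁻⁵ = 25.4 m/s
Converting: 25.4 m/s × 3.6 = 92 km/h

92 km/h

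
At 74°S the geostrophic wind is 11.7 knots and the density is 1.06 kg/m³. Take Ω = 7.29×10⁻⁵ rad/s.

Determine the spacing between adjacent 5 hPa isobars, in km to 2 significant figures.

Coriolis parameter at 74°S:
f = 2Ω sin φ = 2 × 7.29×10⁻⁵ × sin 74° = 1.40×10⁻⁴ s⁻¹
Wind speed in SI: 11.7 knots = 6.02 m/s
Geostrophic balance rearranged: |∂P/∂n| = f ρ V_g
|∂P/∂n| = 1.40×10⁻⁴ × 1.06 × 6.02 = 8.94×10⁻⁴ Pa/m
Isobar spacing: Δn = ΔP/|∂P/∂n| = 500 Pa / 8.94×10⁻⁴ Pa/m = 559166 m ≈ 560 km

560 km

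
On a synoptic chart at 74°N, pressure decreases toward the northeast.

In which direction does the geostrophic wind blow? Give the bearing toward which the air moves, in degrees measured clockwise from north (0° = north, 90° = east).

135°

The pressure-gradient force points toward the northeast (bearing 045°).
Geostrophic balance: in the Northern Hemisphere the Coriolis force deflects motion to the right, so the geostrophic wind blows 90° to the right of the pressure-gradient force (low pressure on the left).
Rotating 045° by 90° clockwise gives 135° — the wind blows toward the southeast.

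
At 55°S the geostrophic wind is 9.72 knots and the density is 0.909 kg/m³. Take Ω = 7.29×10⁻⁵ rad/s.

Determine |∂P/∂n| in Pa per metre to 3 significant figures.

5.43×10⁻⁴ Pa/m

Coriolis parameter at 55°S:
f = 2Ω sin φ = 2 × 7.29×10⁻⁵ × sin 55° = 1.19×10⁻⁴ s⁻¹
Wind speed in SI: 9.72 knots = 5.00 m/s
Geostrophic balance rearranged: |∂P/∂n| = f ρ V_g
|∂P/∂n| = 1.19×10⁻⁴ × 0.909 × 5.00 = 5.43×10⁻⁴ Pa/m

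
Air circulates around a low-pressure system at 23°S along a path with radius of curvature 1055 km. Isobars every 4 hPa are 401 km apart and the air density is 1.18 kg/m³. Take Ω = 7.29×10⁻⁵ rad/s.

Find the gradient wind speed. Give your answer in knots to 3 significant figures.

23.9 knots

Coriolis parameter at 23°S:
f = 2Ω sin φ = 2 × 7.29×10⁻⁵ × sin 23° = 5.70×10⁻⁵ s⁻¹
Pressure gradient: |∂P/∂n| = 400 Pa / 401000 m = 9.98×10⁻⁴ Pa/m
Geostrophic speed: V_g = |∂P/∂n|/(fρ) = 9.98×10⁻⁴/(5.70×10⁻⁵ × 1.18) = 14.8 m/s
Around a low, centrifugal force acts outward with Coriolis, so pressure-gradient force balances both:
(1/ρ)|∂P/∂n| = fV + V²/R  →  V² + fR·V − fR·V_g = 0
With fR = 5.70×10⁻⁵ × 1055×10³ m = 60.1 m/s:
V = [−fR + √((fR)² + 4 fR V_g)]/2 = [−60.1 + √(60.1² + 4×60.1×14.8)]/2 = 12.3 m/s
Subgeostrophic (V < V_g = 14.8 m/s), as expected around a low.
Converting: 12.3 m/s × 1.944 = 23.9 knots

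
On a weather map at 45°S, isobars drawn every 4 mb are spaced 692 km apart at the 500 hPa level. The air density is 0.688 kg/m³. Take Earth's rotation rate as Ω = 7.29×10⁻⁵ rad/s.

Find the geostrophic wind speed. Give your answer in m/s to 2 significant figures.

8.1 m/s

Coriolis parameter at 45°S:
f = 2Ω sin φ = 2 × 7.29×10⁻⁵ × sin 45° = 1.03×10⁻⁴ s⁻¹
Pressure gradient: |∂P/∂n| = 400 Pa / 692000 m = 5.78×10⁻⁴ Pa/m
Geostrophic balance (pressure-gradient force = Coriolis force):
V_g = (1/(fρ)) |∂P/∂n| = 5.78×10⁻⁴ / (1.03×10⁻⁴ × 0.688) = 8.15 m/s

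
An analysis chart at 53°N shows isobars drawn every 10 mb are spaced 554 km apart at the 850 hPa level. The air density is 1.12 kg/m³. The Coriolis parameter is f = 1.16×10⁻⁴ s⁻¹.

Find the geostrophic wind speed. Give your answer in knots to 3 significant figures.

Pressure gradient: |∂P/∂n| = 1000 Pa / 554000 m = 1.81×10⁻³ Pa/m
Geostrophic balance (pressure-gradient force = Coriolis force):
V_g = (1/(fρ)) |∂P/∂n| = 1.81×10⁻³ / (1.16×10⁻⁴ × 1.12) = 13.9 m/s
Converting: 13.9 m/s × 1.944 = 27.0 knots

27.0 knots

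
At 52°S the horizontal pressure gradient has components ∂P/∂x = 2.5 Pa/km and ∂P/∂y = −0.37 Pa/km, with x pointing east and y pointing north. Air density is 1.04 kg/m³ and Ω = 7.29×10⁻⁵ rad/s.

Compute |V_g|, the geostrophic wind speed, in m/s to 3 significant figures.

Coriolis parameter at 52°S:
f = 2Ω sin φ = 2 × 7.29×10⁻⁵ × sin 52° = 1.15×10⁻⁴ s⁻¹
In the Southern Hemisphere f is negative: f = −1.15×10⁻⁴ s⁻¹.
Component geostrophic relations (x east, y north):
u_g = −(1/(fρ)) ∂P/∂y,  v_g = (1/(fρ)) ∂P/∂x
u_g = −(−0.37×10⁻³)/(−1.15×10⁻⁴ × 1.04) = −3.10 m/s;  v_g = (2.5×10⁻³)/(−1.15×10⁻⁴ × 1.04) = −20.9 m/s
|V_g| = √(u_g² + v_g²) = 21.2 m/s

21.2 m/s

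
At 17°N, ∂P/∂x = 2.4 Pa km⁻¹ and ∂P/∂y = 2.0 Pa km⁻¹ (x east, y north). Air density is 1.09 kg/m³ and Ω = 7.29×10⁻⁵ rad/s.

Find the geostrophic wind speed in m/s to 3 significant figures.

Coriolis parameter at 17°N:
f = 2Ω sin φ = 2 × 7.29×10⁻⁵ × sin 17° = 4.26×10⁻⁵ s⁻¹
Component geostrophic relations (x east, y north):
u_g = −(1/(fρ)) ∂P/∂y,  v_g = (1/(fρ)) ∂P/∂x
u_g = −(2.0×10⁻³)/(4.26×10⁻⁵ × 1.09) = −43.0 m/s;  v_g = (2.4×10⁻³)/(4.26×10⁻⁵ × 1.09) = 51.7 m/s
|V_g| = √(u_g² + v_g²) = 67.2 m/s

67.2 m/s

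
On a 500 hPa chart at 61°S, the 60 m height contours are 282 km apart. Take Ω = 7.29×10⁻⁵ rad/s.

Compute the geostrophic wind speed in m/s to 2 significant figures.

Coriolis parameter at 61°S:
f = 2Ω sin φ = 2 × 7.29×10⁻⁵ × sin 61° = 1.28×10⁻⁴ s⁻¹
Height gradient: |∂Z/∂n| = 60 m / 282000 m = 2.13×10⁻⁴
On a pressure surface, geostrophic balance gives V_g = (g/f)|∂Z/∂n|:
V_g = 9.81 × 2.13×10⁻⁴ / 1.28×10⁻⁴ = 16.4 m/s

16 m/s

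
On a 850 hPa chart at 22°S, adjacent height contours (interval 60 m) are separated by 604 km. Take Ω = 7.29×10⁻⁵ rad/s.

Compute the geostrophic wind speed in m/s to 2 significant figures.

Coriolis parameter at 22°S:
f = 2Ω sin φ = 2 × 7.29×10⁻⁵ × sin 22° = 5.46×10⁻⁵ s⁻¹
Height gradient: |∂Z/∂n| = 60 m / 604000 m = 9.93×10⁻⁵
On a pressure surface, geostrophic balance gives V_g = (g/f)|∂Z/∂n|:
V_g = 9.81 × 9.93×10⁻⁵ / 5.46×10⁻⁵ = 17.8 m/s

18 m/s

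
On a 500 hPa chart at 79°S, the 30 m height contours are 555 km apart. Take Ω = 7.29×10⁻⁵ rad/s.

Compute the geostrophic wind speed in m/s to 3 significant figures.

3.71 m/s

Coriolis parameter at 79°S:
f = 2Ω sin φ = 2 × 7.29×10⁻⁵ × sin 79° = 1.43×10⁻⁴ s⁻¹
Height gradient: |∂Z/∂n| = 30 m / 555000 m = 5.41×10⁻⁵
On a pressure surface, geostrophic balance gives V_g = (g/f)|∂Z/∂n|:
V_g = 9.81 × 5.41×10⁻⁵ / 1.43×10⁻⁴ = 3.71 m/s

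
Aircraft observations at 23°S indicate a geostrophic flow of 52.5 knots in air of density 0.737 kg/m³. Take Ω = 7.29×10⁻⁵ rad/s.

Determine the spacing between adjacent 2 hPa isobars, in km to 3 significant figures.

176 km

Coriolis parameter at 23°S:
f = 2Ω sin φ = 2 × 7.29×10⁻⁵ × sin 23° = 5.70×10⁻⁵ s⁻¹
Wind speed in SI: 52.5 knots = 27.0 m/s
Geostrophic balance rearranged: |∂P/∂n| = f ρ V_g
|∂P/∂n| = 5.70×10⁻⁵ × 0.737 × 27.0 = 1.13×10⁻³ Pa/m
Isobar spacing: Δn = ΔP/|∂P/∂n| = 200 Pa / 1.13×10⁻³ Pa/m = 176372 m ≈ 176 km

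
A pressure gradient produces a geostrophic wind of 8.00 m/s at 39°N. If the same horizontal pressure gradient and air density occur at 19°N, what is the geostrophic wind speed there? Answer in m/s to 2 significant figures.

With the same pressure gradient and density, V_g ∝ 1/f ∝ 1/sin φ.
V₂ = V₁ · sin φ₁ / sin φ₂ = 8.00 × sin 39° / sin 19°
V₂ = 8.00 × 0.6293/0.3256 = 15 m/s

15 m/s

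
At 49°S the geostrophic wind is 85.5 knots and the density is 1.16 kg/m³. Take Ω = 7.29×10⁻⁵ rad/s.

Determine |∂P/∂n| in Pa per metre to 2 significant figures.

5.6×10⁻³ Pa/m

Coriolis parameter at 49°S:
f = 2Ω sin φ = 2 × 7.29×10⁻⁵ × sin 49° = 1.10×10⁻⁴ s⁻¹
Wind speed in SI: 85.5 knots = 44.0 m/s
Geostrophic balance rearranged: |∂P/∂n| = f ρ V_g
|∂P/∂n| = 1.10×10⁻⁴ × 1.16 × 44.0 = 5.61×10⁻³ Pa/m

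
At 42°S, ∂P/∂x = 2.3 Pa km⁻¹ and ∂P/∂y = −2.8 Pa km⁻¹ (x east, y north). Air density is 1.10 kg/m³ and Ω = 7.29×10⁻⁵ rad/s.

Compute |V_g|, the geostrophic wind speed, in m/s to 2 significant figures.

34 m/s

Coriolis parameter at 42°S:
f = 2Ω sin φ = 2 × 7.29×10⁻⁵ × sin 42° = 9.76×10⁻⁵ s⁻¹
In the Southern Hemisphere f is negative: f = −9.76×10⁻⁵ s⁻¹.
Component geostrophic relations (x east, y north):
u_g = −(1/(fρ)) ∂P/∂y,  v_g = (1/(fρ)) ∂P/∂x
u_g = −(−2.8×10⁻³)/(−9.76×10⁻⁵ × 1.10) = −26.1 m/s;  v_g = (2.3×10⁻³)/(−9.76×10⁻⁵ × 1.10) = −21.4 m/s
|V_g| = √(u_g² + v_g²) = 33.8 m/s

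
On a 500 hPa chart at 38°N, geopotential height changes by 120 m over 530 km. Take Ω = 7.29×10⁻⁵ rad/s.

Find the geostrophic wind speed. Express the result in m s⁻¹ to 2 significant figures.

25 m s⁻¹

Coriolis parameter at 38°N:
f = 2Ω sin φ = 2 × 7.29×10⁻⁵ × sin 38° = 8.98×10⁻⁵ s⁻¹
Height gradient: |∂Z/∂n| = 120 m / 530000 m = 2.26×10⁻⁴
On a pressure surface, geostrophic balance gives V_g = (g/f)|∂Z/∂n|:
V_g = 9.81 × 2.26×10⁻⁴ / 8.98×10⁻⁵ = 24.7 m/s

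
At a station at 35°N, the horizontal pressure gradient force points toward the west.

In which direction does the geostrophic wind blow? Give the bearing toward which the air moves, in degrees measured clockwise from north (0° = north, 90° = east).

The pressure-gradient force points toward the west (bearing 270°).
Geostrophic balance: in the Northern Hemisphere the Coriolis force deflects motion to the right, so the geostrophic wind blows 90° to the right of the pressure-gradient force (low pressure on the left).
Rotating 270° by 90° clockwise gives 000° — the wind blows toward the north.

000°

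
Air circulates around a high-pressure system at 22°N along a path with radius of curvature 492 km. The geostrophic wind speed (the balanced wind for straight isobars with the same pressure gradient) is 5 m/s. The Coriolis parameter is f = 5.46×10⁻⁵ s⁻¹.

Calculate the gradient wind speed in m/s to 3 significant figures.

6.64 m/s

Around a high, pressure-gradient force acts outward with centrifugal, so Coriolis balances both:
fV = (1/ρ)|∂P/∂n| + V²/R  →  V² − fR·V + fR·V_g = 0
With fR = 5.46×10⁻⁵ × 492×10³ m = 26.9 m/s:
V = [fR − √((fR)² − 4 fR V_g)]/2 = [26.9 − √(26.9² − 4×26.9×5)]/2 = 6.64 m/s
Supergeostrophic (V > V_g = 5 m/s), as expected around a high.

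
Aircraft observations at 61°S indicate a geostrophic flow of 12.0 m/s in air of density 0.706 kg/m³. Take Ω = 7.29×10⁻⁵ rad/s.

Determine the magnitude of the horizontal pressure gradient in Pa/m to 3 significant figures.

Coriolis parameter at 61°S:
f = 2Ω sin φ = 2 × 7.29×10⁻⁵ × sin 61° = 1.28×10⁻⁴ s⁻¹
Geostrophic balance rearranged: |∂P/∂n| = f ρ V_g
|∂P/∂n| = 1.28×10⁻⁴ × 0.706 × 12.0 = 1.08×10⁻³ Pa/m

1.08×10⁻³ Pa/m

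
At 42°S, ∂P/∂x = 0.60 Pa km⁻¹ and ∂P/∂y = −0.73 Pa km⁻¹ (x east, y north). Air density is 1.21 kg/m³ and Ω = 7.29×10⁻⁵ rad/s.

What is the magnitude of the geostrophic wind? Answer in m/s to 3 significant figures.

8.00 m/s

Coriolis parameter at 42°S:
f = 2Ω sin φ = 2 × 7.29×10⁻⁵ × sin 42° = 9.76×10⁻⁵ s⁻¹
In the Southern Hemisphere f is negative: f = −9.76×10⁻⁵ s⁻¹.
Component geostrophic relations (x east, y north):
u_g = −(1/(fρ)) ∂P/∂y,  v_g = (1/(fρ)) ∂P/∂x
u_g = −(−0.73×10⁻³)/(−9.76×10⁻⁵ × 1.21) = −6.18 m/s;  v_g = (0.60×10⁻³)/(−9.76×10⁻⁵ × 1.21) = −5.08 m/s
|V_g| = √(u_g² + v_g²) = 8.00 m/s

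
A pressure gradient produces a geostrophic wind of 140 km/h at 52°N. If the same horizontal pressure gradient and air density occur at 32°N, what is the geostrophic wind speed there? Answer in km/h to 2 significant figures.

210 km/h

With the same pressure gradient and density, V_g ∝ 1/f ∝ 1/sin φ.
V₂ = V₁ · sin φ₁ / sin φ₂ = 140 × sin 52° / sin 32°
V₂ = 140 × 0.7880/0.5299 = 210 km/h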